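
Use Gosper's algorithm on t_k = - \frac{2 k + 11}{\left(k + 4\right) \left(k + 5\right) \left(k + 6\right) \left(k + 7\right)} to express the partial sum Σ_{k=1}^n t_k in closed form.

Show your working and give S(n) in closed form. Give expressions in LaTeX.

Step 1: r(k) = (k + 4)*(2*k + 13)/((k + 8)*(2*k + 11)).
A = k + 4, B = k + 8, C = k + 11/2.
Key eq: (k + 4)·f(k+1) = (k + 7)·f(k) + (k + 11/2).
d = 3 from the (1,1,1) case.
Solving with deg f ≤ 3: f(k) = k*(k + 5)*(k + 10)/48.
Then R = B(k−1)f/C = k*(k + 5)*(k + 7)*(k + 10)/(24*(2*k + 11)), so s_k = R(k)·t_k = k*(-k - 10)/(24*(k**2 + 10*k + 24)).
Verify: (-2*k - 11)/(k**4 + 22*k**3 + 179*k**2 + 638*k + 840) matches t_k.
Telescope: S(n) = s_(n+1) − s_(1) = (-n**2 - 12*n - 11)/(24*(n**2 + 12*n + 35)) − (-11/840) = n*(-n - 12)/(35*(n**2 + 12*n + 35)).

S(n) = \frac{n \left(- n - 12\right)}{35 \left(n^{2} + 12 n + 35\right)}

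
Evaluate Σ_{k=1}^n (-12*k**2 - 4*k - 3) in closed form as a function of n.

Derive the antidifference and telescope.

t_(k+1)/t_k = (12*k**2 + 28*k + 19)/(12*k**2 + 4*k + 3).
Take A(k)=1, B(k)=1, C(k)=k**2 + k/3 + 1/4.
Set up (1)·f(k+1) − (1)·f(k) − (k**2 + k/3 + 1/4) = 0.
From deg A=0, deg B=0, deg C=2: d=3.
Match coefficients ⇒ f(k) = k*(4*k**2 - 4*k + 3)/12.
So s_k = (B(k−1)f/C)·t_k = (k*(4*k**2 - 4*k + 3)/(12*k**2 + 4*k + 3))·t_k = k*(-4*k**2 + 4*k - 3).
s_(k+1) − s_k = -12*k**2 - 4*k - 3 = t_k.
s_(n+1) = -4*n**3 - 8*n**2 - 7*n - 3 and s_(1) = -3, so S(n) = n*(-4*n**2 - 8*n - 7).

S(n) = n*(-4*n**2 - 8*n - 7)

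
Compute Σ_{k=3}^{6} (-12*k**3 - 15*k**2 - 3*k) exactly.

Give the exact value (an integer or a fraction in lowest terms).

Σ = -6528

The ratio is (4*k**2 + 13*k + 10)/(k*(4*k + 1)).
A = 1, B = 1, C = k**3 + 5*k**2/4 + k/4.
f must satisfy (1)·f(k+1) − (1)·f(k) = k**3 + 5*k**2/4 + k/4.
deg f ≤ 4 (via 0,0,3).
Solving with deg f ≤ 4: f(k) = k*(k - 1)*(k + 1)*(3*k - 1)/12.
Get s_k = R·t_k = k*(-3*k**3 + k**2 + 3*k - 1) with R(k) = B(k−1)f(k)/C(k) = (k - 1)*(3*k - 1)/(3*(4*k + 1)).
Δs = 3*k*(-4*k**2 - 5*k - 1), as required.
Evaluate s at k=7 and k=3: -6720 and -192; difference -6528.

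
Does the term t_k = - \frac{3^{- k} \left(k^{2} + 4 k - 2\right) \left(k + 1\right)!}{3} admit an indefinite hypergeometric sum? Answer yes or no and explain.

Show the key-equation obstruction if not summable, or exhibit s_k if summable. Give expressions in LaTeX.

Yes. s_k = - 3^{- k} \left(k + 4\right) \left(k + 1\right)!.

Compute t_(k+1)/t_k: get (k + 2)*(4*k + (k + 1)**2 + 2)/(3*(k**2 + 4*k - 2)).
So A=k/3 + 2/3 and B=1, with C=k**2 + 4*k - 2.
Solve (k/3 + 2/3)·f(k+1) − (1)·f(k) = k**2 + 4*k - 2.
From deg A=1, deg B=0, deg C=2: d=1.
Solve for f: f(k) = 3*(k + 4) (degree 1 ≤ 1).
Certificate R = B(k−1)f/C = 3*(k + 4)/(k**2 + 4*k - 2) gives s_k = -(k + 4)*factorial(k + 1)/3**k.
s_(k+1) − s_k = -(k**2 + 4*k - 2)*factorial(k + 1)/(3*3**k) = t_k.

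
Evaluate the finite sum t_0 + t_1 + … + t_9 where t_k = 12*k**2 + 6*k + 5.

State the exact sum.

Σ = 3740

r(k) = (12*k**2 + 30*k + 23)/(12*k**2 + 6*k + 5) after simplifying.
Gosper form: A/B · C(k+1)/C(k) with A=1, B=1, C=k**2 + k/2 + 5/12.
f must satisfy (1)·f(k+1) − (1)·f(k) = k**2 + k/2 + 5/12.
d = 3 from the (0,0,2) case.
Match coefficients ⇒ f(k) = k*(4*k**2 - 3*k + 4)/12.
Certificate R = B(k−1)f/C = k*(4*k**2 - 3*k + 4)/(12*k**2 + 6*k + 5) gives s_k = k*(4*k**2 - 3*k + 4).
s_(k+1) − s_k = 12*k**2 + 6*k + 5 = t_k.
Telescoping: Σ = s_(10) − s_(0) = 3740 − (0) = 3740.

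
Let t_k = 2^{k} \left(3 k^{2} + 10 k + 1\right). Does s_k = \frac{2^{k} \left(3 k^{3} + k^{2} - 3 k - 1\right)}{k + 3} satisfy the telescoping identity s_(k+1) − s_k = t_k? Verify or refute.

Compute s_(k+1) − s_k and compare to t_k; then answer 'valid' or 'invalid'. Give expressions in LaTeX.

s_(k+1) = 2**(k + 1)*k*(3*k**2 + 10*k + 8)/(k + 4)
s_(k+1) − s_k = 2**k*(3*k**4 + 25*k**3 + 75*k**2 + 61*k + 4)/(k**2 + 7*k + 12)
(s_(k+1) − s_k) − t_k = 2**(k + 1)*(-3*k**3 - 16*k**2 - 33*k - 4)/(k**2 + 7*k + 12)

Invalid: residual \frac{2^{k + 1} \left(- 3 k^{3} - 16 k^{2} - 33 k - 4\right)}{k^{2} + 7 k + 12} ≠ 0.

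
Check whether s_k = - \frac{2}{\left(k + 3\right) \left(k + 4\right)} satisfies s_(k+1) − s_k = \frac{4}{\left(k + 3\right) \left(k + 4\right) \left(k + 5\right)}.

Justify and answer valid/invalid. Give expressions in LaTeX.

Valid: the claim telescopes to t_k.

s_(k+1) = -2/((k + 4)*(k + 5))
s_(k+1) − s_k = 4/(k**3 + 12*k**2 + 47*k + 60)
(s_(k+1) − s_k) − t_k = 0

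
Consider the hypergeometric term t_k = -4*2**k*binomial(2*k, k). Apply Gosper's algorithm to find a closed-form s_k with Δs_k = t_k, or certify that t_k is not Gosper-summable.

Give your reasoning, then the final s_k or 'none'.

The ratio is 4*(2*k + 1)/(k + 1).
Factor: A=8*k + 4; B=k + 1; C=1.
f must satisfy (8*k + 4)·f(k+1) − (k)·f(k) = 1.
Bound: deg f ≤ -1.
Negative degree bound (-1): no f exists, t_k not Gosper-summable.

no hypergeometric antidifference exists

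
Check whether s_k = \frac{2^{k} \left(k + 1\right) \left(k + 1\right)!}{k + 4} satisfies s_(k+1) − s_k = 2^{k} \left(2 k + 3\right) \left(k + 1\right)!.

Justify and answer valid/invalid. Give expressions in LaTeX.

Invalid: residual - \frac{3 \cdot 2^{k} \left(2 k^{2} + 11 k + 11\right) \left(k + 1\right)!}{\left(k + 4\right) \left(k + 5\right)} ≠ 0.

s_(k+1) = 2**(k + 1)*(k + 2)*factorial(k + 2)/(k + 5)
s_(k+1) − s_k = 2**k*(2*k**3 + 15*k**2 + 34*k + 27)*factorial(k + 1)/((k + 4)*(k + 5))
(s_(k+1) − s_k) − t_k = -3*2**k*(2*k**2 + 11*k + 11)*factorial(k + 1)/((k + 4)*(k + 5))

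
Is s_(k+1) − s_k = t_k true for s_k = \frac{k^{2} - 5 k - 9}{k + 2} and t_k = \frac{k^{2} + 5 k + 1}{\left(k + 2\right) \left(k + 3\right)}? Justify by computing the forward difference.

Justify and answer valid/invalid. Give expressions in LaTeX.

s_(k+1) = (k**2 - 3*k - 13)/(k + 3)
s_(k+1) − s_k = (k**2 + 5*k + 1)/(k**2 + 5*k + 6)
(s_(k+1) − s_k) − t_k = 0

valid; difference matches t_k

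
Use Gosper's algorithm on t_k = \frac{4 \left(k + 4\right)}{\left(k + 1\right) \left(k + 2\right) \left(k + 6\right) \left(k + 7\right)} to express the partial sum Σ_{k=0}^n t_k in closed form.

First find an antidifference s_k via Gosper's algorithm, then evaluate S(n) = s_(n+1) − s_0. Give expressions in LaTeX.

Step 1: r(k) = (k + 1)*(k + 5)*(k + 6)/((k + 3)*(k + 4)*(k + 8)).
Gosper form: A/B · C(k+1)/C(k) with A=k + 1, B=k + 8, C=k**4 + 16*k**3 + 95*k**2 + 248*k + 240.
Need (k + 1)·f(k+1) − (k + 7)·f(k) = k**4 + 16*k**3 + 95*k**2 + 248*k + 240.
Bound: deg f ≤ 6.
Coefficient equations give f(k) = k*(k + 2)*(k + 3)*(k + 4)*(k + 5)*(k + 7)/12.
R(k) = B(k−1)·f(k)/C(k) = k*(k + 2)*(k + 7)**2/(12*(k + 4)); s_k = R·t_k = k*(k + 7)/(3*(k**2 + 7*k + 6)).
Δs = 4*(k + 4)/(k**4 + 16*k**3 + 83*k**2 + 152*k + 84), as required.
Telescope: S(n) = s_(n+1) − s_(0) = (n**2 + 9*n + 8)/(3*(n**2 + 9*n + 14)) − (0) = (n**2 + 9*n + 8)/(3*(n**2 + 9*n + 14)).

S(n) = \frac{n^{2} + 9 n + 8}{3 \left(n^{2} + 9 n + 14\right)}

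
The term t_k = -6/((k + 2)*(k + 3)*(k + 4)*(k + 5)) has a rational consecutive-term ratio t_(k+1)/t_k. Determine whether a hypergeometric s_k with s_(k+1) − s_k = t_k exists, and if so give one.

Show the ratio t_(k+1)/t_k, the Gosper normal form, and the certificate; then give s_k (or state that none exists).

s_k = k*(-k**2 - 9*k - 26)/(12*(k + 2)*(k + 3)*(k + 4))

r(k) = (k + 2)/(k + 6) after simplifying.
A = k + 2, B = k + 6, C = 1.
Need (k + 2)·f(k+1) − (k + 5)·f(k) = 1.
d = 3 from the (1,1,0) case.
A polynomial solution: f(k) = k*(k**2 + 9*k + 26)/72.
Get s_k = R·t_k = k*(-k**2 - 9*k - 26)/(12*(k + 2)*(k + 3)*(k + 4)) with R(k) = B(k−1)f(k)/C(k) = k*(k + 5)*(k**2 + 9*k + 26)/72.
s_(k+1) − s_k = -6/(k**4 + 14*k**3 + 71*k**2 + 154*k + 120) = t_k.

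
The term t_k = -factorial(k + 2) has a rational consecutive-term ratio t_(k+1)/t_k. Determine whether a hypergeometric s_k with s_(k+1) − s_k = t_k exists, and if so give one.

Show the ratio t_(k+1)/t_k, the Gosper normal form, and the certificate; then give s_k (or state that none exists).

Compute t_(k+1)/t_k: get k + 3.
Factor: A=k + 3; B=1; C=1.
Solve (k + 3)·f(k+1) − (1)·f(k) = 1.
Degrees (1,0,0) ⇒ d ≤ -1.
d = -1 < 0 ⇒ no nonzero polynomial f; not summable.

none — t_k is not Gosper-summable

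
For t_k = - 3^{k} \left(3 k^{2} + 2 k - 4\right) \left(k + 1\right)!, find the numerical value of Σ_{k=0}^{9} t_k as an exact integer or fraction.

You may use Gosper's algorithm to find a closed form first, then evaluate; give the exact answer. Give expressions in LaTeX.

t_(k+1)/t_k = 3*(3*k**3 + 14*k**2 + 17*k + 2)/(3*k**2 + 2*k - 4).
Normal form (A,B,C) = (3*k + 6, 1, k**2 + 2*k/3 - 4/3).
Need (3*k + 6)·f(k+1) − (1)·f(k) = k**2 + 2*k/3 - 4/3.
Bound: deg f ≤ 1.
Solving with deg f ≤ 1: f(k) = (k - 2)/3.
Get s_k = R·t_k = -3**k*(k - 2)*factorial(k + 1) with R(k) = B(k−1)f(k)/C(k) = (k - 2)/(3*k**2 + 2*k - 4).
s_(k+1) − s_k = -3**k*(3*k**2 + 2*k - 4)*factorial(k + 1) = t_k.
Evaluate s at k=10 and k=0: -18856376985600 and 2; difference -18856376985602.

Σ = -18856376985602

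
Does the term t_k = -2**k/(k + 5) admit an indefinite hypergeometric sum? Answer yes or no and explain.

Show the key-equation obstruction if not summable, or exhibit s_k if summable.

r(k) = 2*(k + 5)/(k + 6) after simplifying.
Take A(k)=2*k + 10, B(k)=k + 6, C(k)=1.
Solve (2*k + 10)·f(k+1) − (k + 5)·f(k) = 1.
d = -1 from the (1,1,0) case.
Negative degree bound (-1): no f exists, t_k not Gosper-summable.

No. Not Gosper-summable.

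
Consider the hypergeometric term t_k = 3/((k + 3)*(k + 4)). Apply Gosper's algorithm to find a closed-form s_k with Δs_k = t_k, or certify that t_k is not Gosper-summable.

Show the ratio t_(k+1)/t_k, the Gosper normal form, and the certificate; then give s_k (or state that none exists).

r(k) = (k + 3)/(k + 5) after simplifying.
Take A(k)=k + 3, B(k)=k + 5, C(k)=1.
f must satisfy (k + 3)·f(k+1) − (k + 4)·f(k) = 1.
From deg A=1, deg B=1, deg C=0: d=1.
Solving with deg f ≤ 1: f(k) = k/3.
Certificate R = B(k−1)f/C = k*(k + 4)/3 gives s_k = k/(k + 3).
Check: Δs_k = 3/(k**2 + 7*k + 12). ✓

s_k = k/(k + 3)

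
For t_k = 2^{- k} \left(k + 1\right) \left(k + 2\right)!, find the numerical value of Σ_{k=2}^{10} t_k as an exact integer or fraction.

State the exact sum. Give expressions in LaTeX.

t_(k+1)/t_k = (k + 2)*(k + 3)/(2*(k + 1)).
Factor: A=k/2 + 3/2; B=1; C=k + 1.
Solve (k/2 + 3/2)·f(k+1) − (1)·f(k) = k + 1.
d = 0 from the (1,0,1) case.
Match coefficients ⇒ f(k) = 2.
Then R = B(k−1)f/C = 2/(k + 1), so s_k = R(k)·t_k = 2**(1 - k)*factorial(k + 2).
Verify: (k + 1)*factorial(k + 2)/2**k matches t_k.
Σ_(k=2)^(10) t_k = s_(11) − s_(2) = 6081075 − (12) = 6081063.

Σ = 6081063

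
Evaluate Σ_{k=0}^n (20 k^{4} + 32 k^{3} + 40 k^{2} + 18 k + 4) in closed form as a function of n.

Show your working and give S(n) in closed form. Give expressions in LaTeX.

S(n) = 4 n^{5} + 18 n^{4} + 36 n^{3} + 37 n^{2} + 19 n + 4

t_(k+1)/t_k = (10*k**4 + 56*k**3 + 128*k**2 + 137*k + 57)/(10*k**4 + 16*k**3 + 20*k**2 + 9*k + 2).
So A=1 and B=1, with C=k**4 + 8*k**3/5 + 2*k**2 + 9*k/10 + 1/5.
Set up (1)·f(k+1) − (1)·f(k) − (k**4 + 8*k**3/5 + 2*k**2 + 9*k/10 + 1/5) = 0.
Degrees (0,0,4) ⇒ d ≤ 5.
A polynomial solution: f(k) = k*(4*k**4 - 2*k**3 + 4*k**2 - 3*k + 1)/20.
Get s_k = R·t_k = k*(4*k**4 - 2*k**3 + 4*k**2 - 3*k + 1) with R(k) = B(k−1)f(k)/C(k) = k*(4*k**4 - 2*k**3 + 4*k**2 - 3*k + 1)/(2*(10*k**4 + 16*k**3 + 20*k**2 + 9*k + 2)).
s_(k+1) − s_k = 20*k**4 + 32*k**3 + 40*k**2 + 18*k + 4 = t_k.
Σ_(k=0)^n t_k = s_(n+1) − s_(0) = (4*n**5 + 18*n**4 + 36*n**3 + 37*n**2 + 19*n + 4) − (0), i.e. 4*n**5 + 18*n**4 + 36*n**3 + 37*n**2 + 19*n + 4.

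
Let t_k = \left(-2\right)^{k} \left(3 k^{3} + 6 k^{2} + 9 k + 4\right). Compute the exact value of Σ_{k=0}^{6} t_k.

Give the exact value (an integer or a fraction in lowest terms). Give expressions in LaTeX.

Σ = 44800

Compute t_(k+1)/t_k: get 2*(-3*k**3 - 15*k**2 - 30*k - 22)/(3*k**3 + 6*k**2 + 9*k + 4).
A = -2, B = 1, C = k**3 + 2*k**2 + 3*k + 4/3.
Solve (-2)·f(k+1) − (1)·f(k) = k**3 + 2*k**2 + 3*k + 4/3.
deg f ≤ 3 (via 0,0,3).
Solving with deg f ≤ 3: f(k) = -k*(k**2 + 1)/3.
Certificate R = B(k−1)f/C = -k*(k**2 + 1)/(3*k**3 + 6*k**2 + 9*k + 4) gives s_k = -(-2)**k*k*(k**2 + 1).
Check: Δs_k = (-2)**k*(3*k**3 + 6*k**2 + 9*k + 4). ✓
Evaluate s at k=7 and k=0: 44800 and 0; difference 44800.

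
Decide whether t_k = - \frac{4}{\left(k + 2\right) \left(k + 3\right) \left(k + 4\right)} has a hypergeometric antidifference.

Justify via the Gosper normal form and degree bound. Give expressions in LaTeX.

r(k) = (k + 2)/(k + 5) after simplifying.
Take A(k)=k + 2, B(k)=k + 5, C(k)=1.
Set up (k + 2)·f(k+1) − (k + 4)·f(k) − (1) = 0.
Bound: deg f ≤ 2.
Match coefficients ⇒ f(k) = k*(k + 5)/12.
R(k) = B(k−1)·f(k)/C(k) = k*(k + 4)*(k + 5)/12; s_k = R·t_k = k*(-k - 5)/(3*(k + 2)*(k + 3)).
Verify: -4/(k**3 + 9*k**2 + 26*k + 24) matches t_k.

Yes. s_k = \frac{k \left(- k - 5\right)}{3 \left(k + 2\right) \left(k + 3\right)}.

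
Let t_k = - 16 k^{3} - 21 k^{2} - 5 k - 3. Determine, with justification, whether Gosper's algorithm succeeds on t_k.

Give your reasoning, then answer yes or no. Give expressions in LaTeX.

Ratio r(k) = (16*k**3 + 69*k**2 + 95*k + 45)/(16*k**3 + 21*k**2 + 5*k + 3).
So A=1 and B=1, with C=k**3 + 21*k**2/16 + 5*k/16 + 3/16.
Need (1)·f(k+1) − (1)·f(k) = k**3 + 21*k**2/16 + 5*k/16 + 3/16.
d = 4 from the (0,0,3) case.
Solve for f: f(k) = k*(4*k**3 - k**2 - 4*k + 4)/16 (degree 4 ≤ 4).
Then R = B(k−1)f/C = k*(4*k**3 - k**2 - 4*k + 4)/(16*k**3 + 21*k**2 + 5*k + 3), so s_k = R(k)·t_k = k*(-4*k**3 + k**2 + 4*k - 4).
Check: Δs_k = -16*k**3 - 21*k**2 - 5*k - 3. ✓

Yes. s_k = k \left(- 4 k^{3} + k^{2} + 4 k - 4\right).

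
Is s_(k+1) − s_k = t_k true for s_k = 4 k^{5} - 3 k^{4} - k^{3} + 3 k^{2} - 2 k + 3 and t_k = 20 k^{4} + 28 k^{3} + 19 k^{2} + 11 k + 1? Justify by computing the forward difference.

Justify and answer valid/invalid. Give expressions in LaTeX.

valid; difference matches t_k

s_(k+1) = 4*k**5 + 17*k**4 + 27*k**3 + 22*k**2 + 9*k + 4
s_(k+1) − s_k = 20*k**4 + 28*k**3 + 19*k**2 + 11*k + 1
(s_(k+1) − s_k) − t_k = 0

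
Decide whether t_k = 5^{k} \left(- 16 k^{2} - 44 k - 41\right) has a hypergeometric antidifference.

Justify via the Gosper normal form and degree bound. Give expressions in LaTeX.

Ratio r(k) = 5*(16*k**2 + 76*k + 101)/(16*k**2 + 44*k + 41).
A = 5, B = 1, C = k**2 + 11*k/4 + 41/16.
Need (5)·f(k+1) − (1)·f(k) = k**2 + 11*k/4 + 41/16.
d = 2 from the (0,0,2) case.
Coefficient equations give f(k) = (4*k**2 + k + 4)/16.
Then R = B(k−1)f/C = (4*k**2 + k + 4)/(16*k**2 + 44*k + 41), so s_k = R(k)·t_k = 5**k*(-4*k**2 - k - 4).
Δs = 5**k*(-16*k**2 - 44*k - 41), as required.

Yes. s_k = 5^{k} \left(- 4 k^{2} - k - 4\right).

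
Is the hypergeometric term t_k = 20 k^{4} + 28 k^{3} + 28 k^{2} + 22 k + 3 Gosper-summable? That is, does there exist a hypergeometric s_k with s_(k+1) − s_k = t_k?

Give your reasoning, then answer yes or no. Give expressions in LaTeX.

Yes. s_k = k \left(4 k^{4} - 3 k^{3} + 2 k^{2} + 4 k - 4\right).

r(k) = (20*k**4 + 108*k**3 + 232*k**2 + 242*k + 101)/(20*k**4 + 28*k**3 + 28*k**2 + 22*k + 3) after simplifying.
A = 1, B = 1, C = k**4 + 7*k**3/5 + 7*k**2/5 + 11*k/10 + 3/20.
Set up (1)·f(k+1) − (1)·f(k) − (k**4 + 7*k**3/5 + 7*k**2/5 + 11*k/10 + 3/20) = 0.
deg f ≤ 5 (via 0,0,4).
Match coefficients ⇒ f(k) = k*(4*k**4 - 3*k**3 + 2*k**2 + 4*k - 4)/20.
So s_k = (B(k−1)f/C)·t_k = (k*(4*k**4 - 3*k**3 + 2*k**2 + 4*k - 4)/(20*k**4 + 28*k**3 + 28*k**2 + 22*k + 3))·t_k = k*(4*k**4 - 3*k**3 + 2*k**2 + 4*k - 4).
Check: Δs_k = 20*k**4 + 28*k**3 + 28*k**2 + 22*k + 3. ✓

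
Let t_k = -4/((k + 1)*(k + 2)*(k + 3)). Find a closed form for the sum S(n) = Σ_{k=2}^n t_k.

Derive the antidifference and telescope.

The ratio is (k + 1)/(k + 4).
Normal form (A,B,C) = (k + 1, k + 4, 1).
Solve (k + 1)·f(k+1) − (k + 3)·f(k) = 1.
deg f ≤ 2 (via 1,1,0).
Solving with deg f ≤ 2: f(k) = k*(k + 3)/4.
So s_k = (B(k−1)f/C)·t_k = (k*(k + 3)**2/4)·t_k = k*(-k - 3)/((k + 1)*(k + 2)).
Check: Δs_k = -4/(k**3 + 6*k**2 + 11*k + 6). ✓
Evaluate: s_(n+1) = (-n**2 - 5*n - 4)/(n**2 + 5*n + 6); subtract s_(2) = -5/6 ⇒ S(n) = (-n**2 - 5*n + 6)/(6*(n**2 + 5*n + 6)).

S(n) = (-n**2 - 5*n + 6)/(6*(n**2 + 5*n + 6))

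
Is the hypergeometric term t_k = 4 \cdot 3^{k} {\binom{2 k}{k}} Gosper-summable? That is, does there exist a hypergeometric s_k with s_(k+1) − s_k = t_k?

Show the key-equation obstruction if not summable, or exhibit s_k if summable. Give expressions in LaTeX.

Step 1: r(k) = 6*(2*k + 1)/(k + 1).
Factor: A=12*k + 6; B=k + 1; C=1.
f must satisfy (12*k + 6)·f(k+1) − (k)·f(k) = 1.
deg f ≤ -1 (via 1,1,0).
Negative degree bound (-1): no f exists, t_k not Gosper-summable.

No; the degree bound rules out any f.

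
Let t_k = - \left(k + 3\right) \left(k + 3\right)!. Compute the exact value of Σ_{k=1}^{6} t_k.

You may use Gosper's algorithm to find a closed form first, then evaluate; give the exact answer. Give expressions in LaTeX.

t_(k+1)/t_k = (k + 4)**2/(k + 3).
Normal form (A,B,C) = (k + 4, 1, k + 3).
Need (k + 4)·f(k+1) − (1)·f(k) = k + 3.
deg f ≤ 0 (via 1,0,1).
Solving with deg f ≤ 0: f(k) = 1.
So s_k = (B(k−1)f/C)·t_k = (1/(k + 3))·t_k = -factorial(k + 3).
s_(k+1) − s_k = -(k + 3)*factorial(k + 3) = t_k.
Telescoping: Σ = s_(7) − s_(1) = -3628800 − (-24) = -3628776.

Σ = -3628776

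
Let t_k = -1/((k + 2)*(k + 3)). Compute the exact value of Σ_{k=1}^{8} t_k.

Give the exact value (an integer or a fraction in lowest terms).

The ratio is (k + 2)/(k + 4).
Take A(k)=k + 2, B(k)=k + 4, C(k)=1.
Need (k + 2)·f(k+1) − (k + 3)·f(k) = 1.
deg f ≤ 1 (via 1,1,0).
Solving with deg f ≤ 1: f(k) = k/2.
Certificate R = B(k−1)f/C = k*(k + 3)/2 gives s_k = -k/(2*k + 4).
Δs = -1/(k**2 + 5*k + 6), as required.
Σ_(k=1)^(8) t_k = s_(9) − s_(1) = -9/22 − (-1/6) = -8/33.

Σ = -8/33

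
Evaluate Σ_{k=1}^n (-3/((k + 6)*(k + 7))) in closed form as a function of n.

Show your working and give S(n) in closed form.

S(n) = -3*n/(7*n + 49)

Compute t_(k+1)/t_k: get (k + 6)/(k + 8).
Take A(k)=k + 6, B(k)=k + 8, C(k)=1.
Need (k + 6)·f(k+1) − (k + 7)·f(k) = 1.
deg f ≤ 1 (via 1,1,0).
Solving with deg f ≤ 1: f(k) = k/6.
R(k) = B(k−1)·f(k)/C(k) = k*(k + 7)/6; s_k = R·t_k = -k/(2*k + 12).
s_(k+1) − s_k = -3/(k**2 + 13*k + 42) = t_k.
Telescope: S(n) = s_(n+1) − s_(1) = (-n - 1)/(2*(n + 7)) − (-1/14) = -3*n/(7*n + 49).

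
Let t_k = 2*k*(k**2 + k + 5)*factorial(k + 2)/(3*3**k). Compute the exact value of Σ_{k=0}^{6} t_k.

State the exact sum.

Σ = 367468/27

Ratio r(k) = (k + 1)*(k + 3)*(k + (k + 1)**2 + 6)/(3*k*(k**2 + k + 5)).
Normal form (A,B,C) = (k/3 + 1, 1, k**3 + k**2 + 5*k).
f must satisfy (k/3 + 1)·f(k+1) − (1)·f(k) = k**3 + k**2 + 5*k.
From deg A=1, deg B=0, deg C=3: d=2.
Match coefficients ⇒ f(k) = 3*(k**2 - k - 1).
Get s_k = R·t_k = 2*(k**2 - k - 1)*factorial(k + 2)/3**k with R(k) = B(k−1)f(k)/C(k) = 3*(k**2 - k - 1)/(k*(k**2 + k + 5)).
Δs = 2*k*(k**2 + k + 5)*factorial(k + 2)/(3*3**k), as required.
Evaluate s at k=7 and k=0: 367360/27 and -4; difference 367468/27.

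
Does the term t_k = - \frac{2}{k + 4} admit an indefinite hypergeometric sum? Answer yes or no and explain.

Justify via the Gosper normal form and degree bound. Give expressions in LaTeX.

Step 1: r(k) = (k + 4)/(k + 5).
Factor: A=k + 4; B=k + 5; C=1.
f must satisfy (k + 4)·f(k+1) − (k + 4)·f(k) = 1.
d = 0 from the (1,1,0) case.
f = c0 ⇒ A·f(k+1) − B(k−1)·f(k) − C = -1. The system {-1 = 0} is inconsistent; no antidifference.

No. Not Gosper-summable.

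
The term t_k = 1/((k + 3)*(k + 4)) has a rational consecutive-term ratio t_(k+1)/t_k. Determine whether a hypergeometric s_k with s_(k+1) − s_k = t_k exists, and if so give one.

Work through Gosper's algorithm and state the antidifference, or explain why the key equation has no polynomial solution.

The ratio is (k + 3)/(k + 5).
Gosper form: A/B · C(k+1)/C(k) with A=k + 3, B=k + 5, C=1.
Set up (k + 3)·f(k+1) − (k + 4)·f(k) − (1) = 0.
Bound: deg f ≤ 1.
Solving with deg f ≤ 1: f(k) = k/3.
R(k) = B(k−1)·f(k)/C(k) = k*(k + 4)/3; s_k = R·t_k = k/(3*(k + 3)).
Verify: 1/(k**2 + 7*k + 12) matches t_k.

s_k = k/(3*(k + 3))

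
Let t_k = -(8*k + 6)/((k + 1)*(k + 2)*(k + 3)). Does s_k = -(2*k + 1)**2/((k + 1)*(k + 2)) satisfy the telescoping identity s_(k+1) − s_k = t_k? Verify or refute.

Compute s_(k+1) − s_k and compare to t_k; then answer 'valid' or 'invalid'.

s_(k+1) = -(2*k + 3)**2/((k + 2)*(k + 3))
s_(k+1) − s_k = 2*(-4*k - 3)/(k**3 + 6*k**2 + 11*k + 6)
(s_(k+1) − s_k) − t_k = 0

Valid: the claim telescopes to t_k.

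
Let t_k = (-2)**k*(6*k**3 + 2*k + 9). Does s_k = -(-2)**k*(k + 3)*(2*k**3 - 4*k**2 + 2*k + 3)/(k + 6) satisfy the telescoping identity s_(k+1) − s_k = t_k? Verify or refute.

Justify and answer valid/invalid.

s_(k+1) = 2*(-2)**k*(2*k**4 + 10*k**3 + 8*k**2 + 3*k + 12)/(k + 7)
s_(k+1) − s_k = (-2)**k*(6*k**5 + 60*k**4 + 140*k**3 + 41*k**2 + 132*k + 207)/(k**2 + 13*k + 42)
(s_(k+1) − s_k) − t_k = (-2)**k*(-18*k**4 - 114*k**3 + 6*k**2 - 69*k - 171)/(k**2 + 13*k + 42)

Invalid: residual (-2)**k*(-18*k**4 - 114*k**3 + 6*k**2 - 69*k - 171)/(k**2 + 13*k + 42) ≠ 0.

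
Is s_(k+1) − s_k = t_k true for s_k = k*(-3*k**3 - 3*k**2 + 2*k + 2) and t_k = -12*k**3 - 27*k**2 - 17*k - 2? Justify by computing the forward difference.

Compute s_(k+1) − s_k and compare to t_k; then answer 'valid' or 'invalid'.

Valid — Δs_k = t_k.

s_(k+1) = (k + 1)*(2*k - 3*(k + 1)**3 - 3*(k + 1)**2 + 4)
s_(k+1) − s_k = -12*k**3 - 27*k**2 - 17*k - 2
(s_(k+1) − s_k) − t_k = 0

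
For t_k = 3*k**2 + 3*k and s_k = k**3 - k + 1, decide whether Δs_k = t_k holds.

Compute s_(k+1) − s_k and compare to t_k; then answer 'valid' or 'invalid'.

s_(k+1) = -k + (k + 1)**3
s_(k+1) − s_k = 3*k*(k + 1)
(s_(k+1) − s_k) − t_k = 0

valid (s_(k+1) − s_k reduces to t_k)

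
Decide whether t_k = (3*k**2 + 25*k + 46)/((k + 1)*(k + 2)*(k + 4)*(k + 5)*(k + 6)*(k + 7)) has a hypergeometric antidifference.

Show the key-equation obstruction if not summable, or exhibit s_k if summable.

The ratio is (k + 1)*(k + 4)*(25*k + 3*(k + 1)**2 + 71)/((k + 3)*(k + 8)*(3*k**2 + 25*k + 46)).
So A=k + 1 and B=k + 8, with C=k**3 + 34*k**2/3 + 121*k/3 + 46.
Need (k + 1)·f(k+1) − (k + 7)·f(k) = k**3 + 34*k**2/3 + 121*k/3 + 46.
deg f ≤ 6 (via 1,1,3).
A polynomial solution: f(k) = k*(k + 2)*(k + 3)*(k + 5)*(k**2 + 11*k + 34)/72.
So s_k = (B(k−1)f/C)·t_k = (k*(k + 2)*(k + 5)*(k + 7)*(k**2 + 11*k + 34)/(24*(3*k**2 + 25*k + 46)))·t_k = k*(k**2 + 11*k + 34)/(24*(k**3 + 11*k**2 + 34*k + 24)).
Δs = (3*k**2 + 25*k + 46)/(k**6 + 25*k**5 + 247*k**4 + 1219*k**3 + 3112*k**2 + 3796*k + 1680), as required.

Yes. s_k = k*(k**2 + 11*k + 34)/(24*(k**3 + 11*k**2 + 34*k + 24)).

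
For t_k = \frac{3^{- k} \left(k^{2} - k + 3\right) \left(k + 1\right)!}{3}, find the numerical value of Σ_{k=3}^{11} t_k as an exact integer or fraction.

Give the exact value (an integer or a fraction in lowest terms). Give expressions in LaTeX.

Compute t_(k+1)/t_k: get (k + 2)*(-k + (k + 1)**2 + 2)/(3*(k**2 - k + 3)).
Take A(k)=k/3 + 2/3, B(k)=1, C(k)=k**2 - k + 3.
f must satisfy (k/3 + 2/3)·f(k+1) − (1)·f(k) = k**2 - k + 3.
d = 1 from the (1,0,2) case.
A polynomial solution: f(k) = 3*(k - 1).
R(k) = B(k−1)·f(k)/C(k) = 3*(k - 1)/(k**2 - k + 3); s_k = R·t_k = (k - 1)*factorial(k + 1)/3**k.
s_(k+1) − s_k = (k**2 - k + 3)*factorial(k + 1)/(3*3**k) = t_k.
Sum = s_(12) − s_(3); s_(12) = 281881600/2187, s_(3) = 16/9 ⇒ 281877712/2187.

Σ = 281877712/2187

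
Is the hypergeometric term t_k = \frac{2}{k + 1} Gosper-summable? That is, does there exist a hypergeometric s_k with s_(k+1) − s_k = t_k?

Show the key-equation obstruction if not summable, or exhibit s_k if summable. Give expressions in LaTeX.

No — key equation has no polynomial f.

The ratio is (k + 1)/(k + 2).
Factor: A=k + 1; B=k + 2; C=1.
Set up (k + 1)·f(k+1) − (k + 1)·f(k) − (1) = 0.
Bound: deg f ≤ 0.
Generic f = c0 gives residual -1; -1 = 0 cannot hold, so t_k is not Gosper-summable.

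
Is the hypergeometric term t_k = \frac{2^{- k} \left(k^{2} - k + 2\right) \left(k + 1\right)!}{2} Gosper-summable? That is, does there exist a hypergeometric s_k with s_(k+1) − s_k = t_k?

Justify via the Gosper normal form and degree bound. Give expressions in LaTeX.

Compute t_(k+1)/t_k: get (k + 2)*(-k + (k + 1)**2 + 1)/(2*(k**2 - k + 2)).
Take A(k)=k/2 + 1, B(k)=1, C(k)=k**2 - k + 2.
Solve (k/2 + 1)·f(k+1) − (1)·f(k) = k**2 - k + 2.
deg f ≤ 1 (via 1,0,2).
Solving with deg f ≤ 1: f(k) = 2*(k - 2).
Get s_k = R·t_k = (k - 2)*factorial(k + 1)/2**k with R(k) = B(k−1)f(k)/C(k) = 2*(k - 2)/(k**2 - k + 2).
Δs = (k**2 - k + 2)*factorial(k + 1)/(2*2**k), as required.

Yes. s_k = 2^{- k} \left(k - 2\right) \left(k + 1\right)!.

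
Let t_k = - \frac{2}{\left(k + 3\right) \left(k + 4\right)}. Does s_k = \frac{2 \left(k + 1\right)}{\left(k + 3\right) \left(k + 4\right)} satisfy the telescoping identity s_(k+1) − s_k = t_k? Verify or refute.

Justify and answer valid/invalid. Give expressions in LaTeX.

Invalid: residual \frac{12}{k^{3} + 12 k^{2} + 47 k + 60} ≠ 0.

s_(k+1) = 2*(k + 2)/((k + 4)*(k + 5))
s_(k+1) − s_k = 2*(1 - k)/(k**3 + 12*k**2 + 47*k + 60)
(s_(k+1) − s_k) − t_k = 12/(k**3 + 12*k**2 + 47*k + 60)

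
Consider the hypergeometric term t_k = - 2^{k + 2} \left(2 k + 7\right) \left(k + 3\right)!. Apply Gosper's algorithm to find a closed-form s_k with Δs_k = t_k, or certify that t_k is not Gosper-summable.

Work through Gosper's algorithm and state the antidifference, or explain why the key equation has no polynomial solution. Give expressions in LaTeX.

s_k = - 2^{k + 2} \left(k + 3\right)!

The ratio is 2*(k + 4)*(2*k + 9)/(2*k + 7).
Take A(k)=2*k + 8, B(k)=1, C(k)=k + 7/2.
Solve (2*k + 8)·f(k+1) − (1)·f(k) = k + 7/2.
From deg A=1, deg B=0, deg C=1: d=0.
Solve for f: f(k) = 1/2 (degree 0 ≤ 0).
Get s_k = R·t_k = -2**(k + 2)*factorial(k + 3) with R(k) = B(k−1)f(k)/C(k) = 1/(2*k + 7).
Verify: -2**(k + 2)*(2*k + 7)*factorial(k + 3) matches t_k.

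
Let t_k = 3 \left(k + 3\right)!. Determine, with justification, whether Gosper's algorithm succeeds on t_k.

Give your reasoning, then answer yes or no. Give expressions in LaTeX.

r(k) = k + 4 after simplifying.
Factor: A=k + 4; B=1; C=1.
Key eq: (k + 4)·f(k+1) = (1)·f(k) + (1).
Degrees (1,0,0) ⇒ d ≤ -1.
Bound -1 < 0, so the key equation has no polynomial solution.

No; the degree bound rules out any f.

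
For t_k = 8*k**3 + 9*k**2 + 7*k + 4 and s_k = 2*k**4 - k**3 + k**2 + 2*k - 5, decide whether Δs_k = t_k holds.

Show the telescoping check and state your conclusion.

s_(k+1) = 2*k**4 + 7*k**3 + 10*k**2 + 9*k - 1
s_(k+1) − s_k = 8*k**3 + 9*k**2 + 7*k + 4
(s_(k+1) − s_k) − t_k = 0

valid; difference matches t_k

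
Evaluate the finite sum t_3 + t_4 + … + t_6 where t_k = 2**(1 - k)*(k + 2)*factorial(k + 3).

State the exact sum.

Σ = 113040

r(k) = (k + 3)*(k + 4)/(2*(k + 2)) after simplifying.
Gosper form: A/B · C(k+1)/C(k) with A=k/2 + 2, B=1, C=k + 2.
f must satisfy (k/2 + 2)·f(k+1) − (1)·f(k) = k + 2.
deg f ≤ 0 (via 1,0,1).
A polynomial solution: f(k) = 2.
Certificate R = B(k−1)f/C = 2/(k + 2) gives s_k = 2**(2 - k)*factorial(k + 3).
Check: Δs_k = 2**(1 - k)*(k + 2)*factorial(k + 3). ✓
Sum = s_(7) − s_(3); s_(7) = 113400, s_(3) = 360 ⇒ 113040.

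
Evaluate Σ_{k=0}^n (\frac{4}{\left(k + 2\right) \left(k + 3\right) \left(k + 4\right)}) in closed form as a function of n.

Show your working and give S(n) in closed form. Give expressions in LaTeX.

r(k) = (k + 2)/(k + 5) after simplifying.
Normal form (A,B,C) = (k + 2, k + 5, 1).
Set up (k + 2)·f(k+1) − (k + 4)·f(k) − (1) = 0.
Degrees (1,1,0) ⇒ d ≤ 2.
Solve for f: f(k) = k*(k + 5)/12 (degree 2 ≤ 2).
Then R = B(k−1)f/C = k*(k + 4)*(k + 5)/12, so s_k = R(k)·t_k = k*(k + 5)/(3*(k + 2)*(k + 3)).
Check: Δs_k = 4/(k**3 + 9*k**2 + 26*k + 24). ✓
Evaluate: s_(n+1) = (n**2 + 7*n + 6)/(3*(n**2 + 7*n + 12)); subtract s_(0) = 0 ⇒ S(n) = (n**2 + 7*n + 6)/(3*(n**2 + 7*n + 12)).

S(n) = \frac{n^{2} + 7 n + 6}{3 \left(n^{2} + 7 n + 12\right)}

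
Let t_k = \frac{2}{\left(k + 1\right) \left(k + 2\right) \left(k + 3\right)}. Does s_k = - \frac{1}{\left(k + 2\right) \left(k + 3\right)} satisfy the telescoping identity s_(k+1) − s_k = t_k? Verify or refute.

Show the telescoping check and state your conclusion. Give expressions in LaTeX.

Invalid: residual - \frac{6}{k^{4} + 10 k^{3} + 35 k^{2} + 50 k + 24} ≠ 0.

s_(k+1) = -1/((k + 3)*(k + 4))
s_(k+1) − s_k = 2/(k**3 + 9*k**2 + 26*k + 24)
(s_(k+1) − s_k) − t_k = -6/(k**4 + 10*k**3 + 35*k**2 + 50*k + 24)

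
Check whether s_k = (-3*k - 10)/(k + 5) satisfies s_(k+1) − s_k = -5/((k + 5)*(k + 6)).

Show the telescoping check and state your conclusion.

s_(k+1) = (-3*k - 13)/(k + 6)
s_(k+1) − s_k = -5/(k**2 + 11*k + 30)
(s_(k+1) − s_k) − t_k = 0

valid; difference matches t_k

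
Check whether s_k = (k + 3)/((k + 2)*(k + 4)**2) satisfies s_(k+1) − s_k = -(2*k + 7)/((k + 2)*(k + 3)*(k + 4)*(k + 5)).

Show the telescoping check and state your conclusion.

s_(k+1) = (k + 4)/((k + 3)*(k + 5)**2)
s_(k+1) − s_k = ((k + 2)*(k + 4)**3 - (k + 3)**2*(k + 5)**2)/((k + 2)*(k + 3)*(k + 4)**2*(k + 5)**2)
(s_(k+1) − s_k) − t_k = (3*k**2 + 23*k + 43)/(k**6 + 23*k**5 + 217*k**4 + 1073*k**3 + 2926*k**2 + 4160*k + 2400)

Invalid: residual (3*k**2 + 23*k + 43)/(k**6 + 23*k**5 + 217*k**4 + 1073*k**3 + 2926*k**2 + 4160*k + 2400) ≠ 0.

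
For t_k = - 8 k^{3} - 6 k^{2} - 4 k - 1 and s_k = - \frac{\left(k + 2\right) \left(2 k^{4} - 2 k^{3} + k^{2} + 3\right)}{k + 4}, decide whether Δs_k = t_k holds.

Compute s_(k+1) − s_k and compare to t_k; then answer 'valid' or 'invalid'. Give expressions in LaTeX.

Invalid: residual \frac{2 \left(6 k^{4} + 40 k^{3} + 27 k^{2} + 17 k + 1\right)}{k^{2} + 9 k + 20} ≠ 0.

s_(k+1) = -(k + 3)*(2*(k + 1)**4 - 2*(k + 1)**3 + (k + 1)**2 + 3)/(k + 5)
s_(k+1) − s_k = (-8*k**5 - 66*k**4 - 138*k**3 - 103*k**2 - 55*k - 18)/(k**2 + 9*k + 20)
(s_(k+1) − s_k) − t_k = 2*(6*k**4 + 40*k**3 + 27*k**2 + 17*k + 1)/(k**2 + 9*k + 20)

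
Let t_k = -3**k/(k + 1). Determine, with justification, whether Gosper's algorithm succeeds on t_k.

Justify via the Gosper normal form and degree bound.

Compute t_(k+1)/t_k: get 3*(k + 1)/(k + 2).
Factor: A=3*k + 3; B=k + 2; C=1.
Set up (3*k + 3)·f(k+1) − (k + 1)·f(k) − (1) = 0.
Bound: deg f ≤ -1.
Negative degree bound (-1): no f exists, t_k not Gosper-summable.

No — key equation has no polynomial f.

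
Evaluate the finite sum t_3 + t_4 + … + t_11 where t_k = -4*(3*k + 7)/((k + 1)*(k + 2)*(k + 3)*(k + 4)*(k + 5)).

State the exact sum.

Σ = -41/1820

The ratio is (k + 1)*(3*k + 10)/((k + 6)*(3*k + 7)).
Normal form (A,B,C) = (k + 1, k + 6, k + 7/3).
Key eq: (k + 1)·f(k+1) = (k + 5)·f(k) + (k + 7/3).
deg f ≤ 4 (via 1,1,1).
A polynomial solution: f(k) = k*(k + 2)*(k**2 + 8*k + 19)/36.
Get s_k = R·t_k = k*(-k**2 - 8*k - 19)/(3*(k**3 + 8*k**2 + 19*k + 12)) with R(k) = B(k−1)f(k)/C(k) = k*(k + 2)*(k + 5)*(k**2 + 8*k + 19)/(12*(3*k + 7)).
Check: Δs_k = 4*(-3*k - 7)/(k**5 + 15*k**4 + 85*k**3 + 225*k**2 + 274*k + 120). ✓
Evaluate s at k=12 and k=3: -259/780 and -13/42; difference -41/1820.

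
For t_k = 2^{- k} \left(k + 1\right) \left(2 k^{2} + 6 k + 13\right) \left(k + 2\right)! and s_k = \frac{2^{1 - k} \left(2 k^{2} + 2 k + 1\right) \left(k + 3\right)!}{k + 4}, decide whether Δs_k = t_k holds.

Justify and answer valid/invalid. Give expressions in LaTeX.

s_(k+1) = (2*k**2 + 6*k + 5)*factorial(k + 4)/(2**k*(k + 5))
s_(k+1) − s_k = (2*k**4 + 18*k**3 + 61*k**2 + 114*k + 70)*factorial(k + 3)/(2**k*(k + 4)*(k + 5))
(s_(k+1) − s_k) − t_k = -(2*k**4 + 16*k**3 + 47*k**2 + 85*k + 50)*factorial(k + 2)/(2**k*(k + 4)*(k + 5))

Invalid: residual - \frac{2^{- k} \left(2 k^{4} + 16 k^{3} + 47 k^{2} + 85 k + 50\right) \left(k + 2\right)!}{\left(k + 4\right) \left(k + 5\right)} ≠ 0.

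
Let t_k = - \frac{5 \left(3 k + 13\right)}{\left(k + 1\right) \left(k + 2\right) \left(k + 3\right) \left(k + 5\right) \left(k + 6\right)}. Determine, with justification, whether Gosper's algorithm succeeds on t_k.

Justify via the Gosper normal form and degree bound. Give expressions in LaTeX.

Yes. s_k = \frac{k \left(- k^{2} - 8 k - 17\right)}{2 \left(k^{3} + 8 k^{2} + 17 k + 10\right)}.

The ratio is (k + 1)*(k + 5)*(3*k + 16)/((k + 4)*(k + 7)*(3*k + 13)).
Factor: A=k + 1; B=k + 7; C=k**2 + 25*k/3 + 52/3.
Set up (k + 1)·f(k+1) − (k + 6)·f(k) − (k**2 + 25*k/3 + 52/3) = 0.
From deg A=1, deg B=1, deg C=2: d=5.
Match coefficients ⇒ f(k) = k*(k + 3)*(k + 4)*(k**2 + 8*k + 17)/30.
R(k) = B(k−1)·f(k)/C(k) = k*(k + 3)*(k + 6)*(k**2 + 8*k + 17)/(10*(3*k + 13)); s_k = R·t_k = k*(-k**2 - 8*k - 17)/(2*(k**3 + 8*k**2 + 17*k + 10)).
Δs = 5*(-3*k - 13)/(k**5 + 17*k**4 + 107*k**3 + 307*k**2 + 396*k + 180), as required.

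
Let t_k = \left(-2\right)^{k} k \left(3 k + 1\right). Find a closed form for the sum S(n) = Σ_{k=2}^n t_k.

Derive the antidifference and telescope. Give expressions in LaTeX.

Compute t_(k+1)/t_k: get -2*(k + 1)*(3*k + 4)/(k*(3*k + 1)).
Take A(k)=-2, B(k)=1, C(k)=k**2 + k/3.
Key eq: (-2)·f(k+1) = (1)·f(k) + (k**2 + k/3).
Bound: deg f ≤ 2.
A polynomial solution: f(k) = -k*(k - 1)/3.
Get s_k = R·t_k = (-2)**k*k*(1 - k) with R(k) = B(k−1)f(k)/C(k) = -(k - 1)/(3*k + 1).
s_(k+1) − s_k = (-2)**k*k*(3*k + 1) = t_k.
Σ_(k=2)^n t_k = s_(n+1) − s_(2) = (2*(-2)**n*n*(n + 1)) − (-8), i.e. 2*(-2)**n*n**2 + 2*(-2)**n*n + 8.

S(n) = 2 \left(-2\right)^{n} n^{2} + 2 \left(-2\right)^{n} n + 8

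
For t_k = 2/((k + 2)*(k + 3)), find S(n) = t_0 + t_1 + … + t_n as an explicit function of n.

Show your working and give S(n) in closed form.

S(n) = (n + 1)/(n + 3)

t_(k+1)/t_k = (k + 2)/(k + 4).
Factor: A=k + 2; B=k + 4; C=1.
Need (k + 2)·f(k+1) − (k + 3)·f(k) = 1.
Bound: deg f ≤ 1.
Solving with deg f ≤ 1: f(k) = k/2.
Get s_k = R·t_k = k/(k + 2) with R(k) = B(k−1)f(k)/C(k) = k*(k + 3)/2.
s_(k+1) − s_k = 2/(k**2 + 5*k + 6) = t_k.
Telescope: S(n) = s_(n+1) − s_(0) = (n + 1)/(n + 3) − (0) = (n + 1)/(n + 3).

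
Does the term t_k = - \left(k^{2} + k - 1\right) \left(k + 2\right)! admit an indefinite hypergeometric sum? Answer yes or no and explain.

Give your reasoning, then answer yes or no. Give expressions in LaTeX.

t_(k+1)/t_k = (k + 3)*(k + (k + 1)**2)/(k**2 + k - 1).
Take A(k)=k + 3, B(k)=1, C(k)=k**2 + k - 1.
Key eq: (k + 3)·f(k+1) = (1)·f(k) + (k**2 + k - 1).
From deg A=1, deg B=0, deg C=2: d=1.
Solving with deg f ≤ 1: f(k) = k - 2.
Then R = B(k−1)f/C = (k - 2)/(k**2 + k - 1), so s_k = R(k)·t_k = -(k - 2)*factorial(k + 2).
Δs = -(k**2 + k - 1)*factorial(k + 2), as required.

Yes. s_k = - \left(k - 2\right) \left(k + 2\right)!.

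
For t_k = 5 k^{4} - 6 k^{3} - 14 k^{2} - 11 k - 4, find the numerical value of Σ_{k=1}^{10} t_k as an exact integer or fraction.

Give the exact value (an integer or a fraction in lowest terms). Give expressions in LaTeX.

Σ = 102480

Ratio r(k) = (5*k**4 + 14*k**3 - 2*k**2 - 37*k - 30)/(5*k**4 - 6*k**3 - 14*k**2 - 11*k - 4).
So A=1 and B=1, with C=k**4 - 6*k**3/5 - 14*k**2/5 - 11*k/5 - 4/5.
Set up (1)·f(k+1) − (1)·f(k) − (k**4 - 6*k**3/5 - 14*k**2/5 - 11*k/5 - 4/5) = 0.
From deg A=0, deg B=0, deg C=4: d=5.
Solve for f: f(k) = k*(k**4 - 4*k**3 - 1)/5 (degree 5 ≤ 5).
Get s_k = R·t_k = k**5 - 4*k**4 - k with R(k) = B(k−1)f(k)/C(k) = k*(k**4 - 4*k**3 - 1)/(5*k**4 - 6*k**3 - 14*k**2 - 11*k - 4).
Δs = 5*k**4 - 6*k**3 - 14*k**2 - 11*k - 4, as required.
Evaluate s at k=11 and k=1: 102476 and -4; difference 102480.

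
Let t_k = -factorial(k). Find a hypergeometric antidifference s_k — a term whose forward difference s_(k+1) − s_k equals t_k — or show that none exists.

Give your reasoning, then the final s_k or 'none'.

no hypergeometric antidifference exists

Ratio r(k) = k + 1.
Normal form (A,B,C) = (k + 1, 1, 1).
Set up (k + 1)·f(k+1) − (1)·f(k) − (1) = 0.
deg f ≤ -1 (via 1,0,0).
Bound -1 < 0, so the key equation has no polynomial solution.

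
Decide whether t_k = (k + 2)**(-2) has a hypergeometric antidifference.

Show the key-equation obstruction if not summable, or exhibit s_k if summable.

No. Not Gosper-summable.

r(k) = (k + 2)**2/(k + 3)**2 after simplifying.
Take A(k)=k**2 + 4*k + 4, B(k)=k**2 + 6*k + 9, C(k)=1.
Key eq: (k**2 + 4*k + 4)·f(k+1) = (k**2 + 4*k + 4)·f(k) + (1).
d = 0 from the (2,2,0) case.
Generic f = c0 gives residual -1; -1 = 0 cannot hold, so t_k is not Gosper-summable.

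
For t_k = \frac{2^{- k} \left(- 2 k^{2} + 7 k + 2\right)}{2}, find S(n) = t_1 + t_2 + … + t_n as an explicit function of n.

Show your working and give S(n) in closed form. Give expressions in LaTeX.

S(n) = 2^{- n - 1} \left(2^{n + 2} + 2 n^{2} + n - 4\right)

The ratio is (2*k**2 - 3*k - 7)/(2*(2*k**2 - 7*k - 2)).
A = 1/2, B = 1, C = k**2 - 7*k/2 - 1.
Set up (1/2)·f(k+1) − (1)·f(k) − (k**2 - 7*k/2 - 1) = 0.
From deg A=0, deg B=0, deg C=2: d=2.
Solving with deg f ≤ 2: f(k) = -2*k**2 + 3*k + 3.
Get s_k = R·t_k = (2*k**2 - 3*k - 3)/2**k with R(k) = B(k−1)f(k)/C(k) = -2*(2*k**2 - 3*k - 3)/(2*k**2 - 7*k - 2).
Check: Δs_k = (-2*k**2 + 7*k + 2)/(2*2**k). ✓
Evaluate: s_(n+1) = 2**(-n - 1)*(2*n**2 + n - 4); subtract s_(1) = -2 ⇒ S(n) = 2**(-n - 1)*(2**(n + 2) + 2*n**2 + n - 4).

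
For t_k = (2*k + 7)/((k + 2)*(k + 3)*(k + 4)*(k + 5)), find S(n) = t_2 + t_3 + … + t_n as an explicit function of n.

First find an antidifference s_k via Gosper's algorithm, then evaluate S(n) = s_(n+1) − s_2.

r(k) = (k + 2)*(2*k + 9)/((k + 6)*(2*k + 7)) after simplifying.
Gosper form: A/B · C(k+1)/C(k) with A=k + 2, B=k + 6, C=k + 7/2.
f must satisfy (k + 2)·f(k+1) − (k + 5)·f(k) = k + 7/2.
Bound: deg f ≤ 3.
Solving with deg f ≤ 3: f(k) = k*(k + 3)*(k + 6)/16.
Get s_k = R·t_k = k*(k + 6)/(8*(k**2 + 6*k + 8)) with R(k) = B(k−1)f(k)/C(k) = k*(k + 3)*(k + 5)*(k + 6)/(8*(2*k + 7)).
s_(k+1) − s_k = (2*k + 7)/(k**4 + 14*k**3 + 71*k**2 + 154*k + 120) = t_k.
Telescope: S(n) = s_(n+1) − s_(2) = (n**2 + 8*n + 7)/(8*(n**2 + 8*n + 15)) − (1/12) = (n**2 + 8*n - 9)/(24*(n**2 + 8*n + 15)).

S(n) = (n**2 + 8*n - 9)/(24*(n**2 + 8*n + 15))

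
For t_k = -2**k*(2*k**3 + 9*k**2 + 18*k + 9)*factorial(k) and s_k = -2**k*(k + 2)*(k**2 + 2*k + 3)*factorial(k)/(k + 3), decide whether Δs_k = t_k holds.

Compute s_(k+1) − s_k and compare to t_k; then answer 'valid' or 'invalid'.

s_(k+1) = -2**(k + 1)*(k + 3)*(k**2 + 4*k + 6)*factorial(k + 1)/(k + 4)
s_(k+1) − s_k = -2**k*(2*k**5 + 21*k**4 + 90*k**3 + 199*k**2 + 218*k + 84)*factorial(k)/((k + 3)*(k + 4))
(s_(k+1) − s_k) − t_k = 2**k*(2*k**4 + 15*k**3 + 44*k**2 + 61*k + 24)*factorial(k)/((k + 3)*(k + 4))

Invalid: residual 2**k*(2*k**4 + 15*k**3 + 44*k**2 + 61*k + 24)*factorial(k)/((k + 3)*(k + 4)) ≠ 0.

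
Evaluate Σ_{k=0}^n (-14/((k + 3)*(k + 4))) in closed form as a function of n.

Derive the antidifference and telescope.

S(n) = 14*(-n - 1)/(3*(n + 4))

t_(k+1)/t_k = (k + 3)/(k + 5).
So A=k + 3 and B=k + 5, with C=1.
Need (k + 3)·f(k+1) − (k + 4)·f(k) = 1.
deg f ≤ 1 (via 1,1,0).
Solving with deg f ≤ 1: f(k) = k/3.
Get s_k = R·t_k = -14*k/(3*k + 9) with R(k) = B(k−1)f(k)/C(k) = k*(k + 4)/3.
Check: Δs_k = -14/(k**2 + 7*k + 12). ✓
Σ_(k=0)^n t_k = s_(n+1) − s_(0) = (14*(-n - 1)/(3*(n + 4))) − (0), i.e. 14*(-n - 1)/(3*(n + 4)).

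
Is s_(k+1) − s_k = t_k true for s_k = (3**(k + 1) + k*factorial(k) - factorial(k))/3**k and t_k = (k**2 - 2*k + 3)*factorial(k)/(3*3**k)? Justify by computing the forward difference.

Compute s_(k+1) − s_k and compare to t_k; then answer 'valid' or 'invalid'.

s_(k+1) = (9*3**k + k**2*factorial(k) + k*factorial(k))/(3*3**k)
s_(k+1) − s_k = (k**2 - 2*k + 3)*factorial(k)/(3*3**k)
(s_(k+1) − s_k) − t_k = 0

valid; difference matches t_k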